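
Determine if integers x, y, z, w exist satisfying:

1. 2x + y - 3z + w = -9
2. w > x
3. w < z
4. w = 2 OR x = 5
Yes

Take x = 1, y = -4, z = 3, w = 2. Substituting into each constraint:
  (1) 2(1) + (-4) - 3(3) + 2 = -9 ✓
  (2) 2 > 1 ✓
  (3) 2 < 3 ✓
  (4) w = 2, target 2 ✓ (first branch holds)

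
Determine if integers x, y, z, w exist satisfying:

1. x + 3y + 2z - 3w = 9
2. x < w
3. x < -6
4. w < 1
Yes

Take x = -9, y = 6, z = 0, w = 0. Substituting into each constraint:
  (1) (-9) + 3(6) + 2(0) - 3(0) = 9 ✓
  (2) -9 < 0 ✓
  (3) -9 < -6 ✓
  (4) 0 < 1 ✓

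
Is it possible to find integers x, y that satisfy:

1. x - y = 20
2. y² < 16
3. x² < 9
No

The full constraint system is jointly infeasible over the integers. Each constraint and what it forces:

  - x - y = 20: is a linear equation tying the variables together
  - y² < 16: restricts y to |y| ≤ 3
  - x² < 9: restricts x to |x| ≤ 2

Range argument: with x ∈ [-2, 2], y ∈ [-3, 3], the left side of the equation is at most 5, but the right side is 20 > 5. No integer solution exists.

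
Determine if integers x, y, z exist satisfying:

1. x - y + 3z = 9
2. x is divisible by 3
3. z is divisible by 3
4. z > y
Yes

Take x = 0, y = -9, z = 0. Substituting into each constraint:
  (1) 0 + 9 + 3(0) = 9 ✓
  (2) 0 = 3 × 0, remainder 0 ✓
  (3) 0 = 3 × 0, remainder 0 ✓
  (4) 0 > -9 ✓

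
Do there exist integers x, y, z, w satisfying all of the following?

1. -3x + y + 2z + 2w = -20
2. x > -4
Yes

Take x = 0, y = 0, z = 0, w = -10. Substituting into each constraint:
  (1) -3(0) + 0 + 2(0) + 2(-10) = -20 ✓
  (2) 0 > -4 ✓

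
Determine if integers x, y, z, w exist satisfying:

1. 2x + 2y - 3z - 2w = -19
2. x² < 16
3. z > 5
Yes

Take x = 0, y = 1, z = 7, w = 0. Substituting into each constraint:
  (1) 2(0) + 2(1) - 3(7) - 2(0) = -19 ✓
  (2) x² = (0)² = 0, and 0 < 16 ✓
  (3) 7 > 5 ✓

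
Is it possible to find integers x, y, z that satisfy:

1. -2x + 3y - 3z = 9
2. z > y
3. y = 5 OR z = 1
Yes

Take x = -6, y = 0, z = 1. Substituting into each constraint:
  (1) -2(-6) + 3(0) - 3(1) = 9 ✓
  (2) 1 > 0 ✓
  (3) z = 1, target 1 ✓ (second branch holds)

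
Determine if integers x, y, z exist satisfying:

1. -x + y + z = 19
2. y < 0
Yes

Take x = 0, y = -1, z = 20. Substituting into each constraint:
  (1) 0 + (-1) + 20 = 19 ✓
  (2) -1 < 0 ✓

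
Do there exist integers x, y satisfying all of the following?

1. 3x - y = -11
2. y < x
Yes

Take x = -6, y = -7. Substituting into each constraint:
  (1) 3(-6) + 7 = -11 ✓
  (2) -7 < -6 ✓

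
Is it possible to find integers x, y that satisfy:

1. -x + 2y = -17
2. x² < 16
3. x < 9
Yes

Take x = 1, y = -8. Substituting into each constraint:
  (1) (-1) + 2(-8) = -17 ✓
  (2) x² = (1)² = 1, and 1 < 16 ✓
  (3) 1 < 9 ✓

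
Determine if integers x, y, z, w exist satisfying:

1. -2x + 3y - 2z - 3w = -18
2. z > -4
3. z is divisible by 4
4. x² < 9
Yes

Take x = 2, y = 0, z = 4, w = 2. Substituting into each constraint:
  (1) -2(2) + 3(0) - 2(4) - 3(2) = -18 ✓
  (2) 4 > -4 ✓
  (3) 4 = 4 × 1, remainder 0 ✓
  (4) x² = (2)² = 4, and 4 < 9 ✓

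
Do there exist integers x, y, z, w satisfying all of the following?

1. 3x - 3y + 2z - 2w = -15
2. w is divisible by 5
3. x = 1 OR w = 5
Yes

Take x = -3, y = 0, z = 2, w = 5. Substituting into each constraint:
  (1) 3(-3) - 3(0) + 2(2) - 2(5) = -15 ✓
  (2) 5 = 5 × 1, remainder 0 ✓
  (3) w = 5, target 5 ✓ (second branch holds)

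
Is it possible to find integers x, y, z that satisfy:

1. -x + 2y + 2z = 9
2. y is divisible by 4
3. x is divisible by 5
Yes

Take x = 5, y = 8, z = -1. Substituting into each constraint:
  (1) (-5) + 2(8) + 2(-1) = 9 ✓
  (2) 8 = 4 × 2, remainder 0 ✓
  (3) 5 = 5 × 1, remainder 0 ✓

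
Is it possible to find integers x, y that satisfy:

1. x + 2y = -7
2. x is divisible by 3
Yes

Take x = -9, y = 1. Substituting into each constraint:
  (1) (-9) + 2(1) = -7 ✓
  (2) -9 = 3 × -3, remainder 0 ✓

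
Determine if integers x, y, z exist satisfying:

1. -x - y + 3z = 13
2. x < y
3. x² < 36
Yes

Take x = -1, y = 0, z = 4. Substituting into each constraint:
  (1) 1 + 0 + 3(4) = 13 ✓
  (2) -1 < 0 ✓
  (3) x² = (-1)² = 1, and 1 < 36 ✓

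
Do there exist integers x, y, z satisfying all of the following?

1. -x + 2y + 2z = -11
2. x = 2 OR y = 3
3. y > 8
No

The full constraint system is jointly infeasible over the integers. Each constraint and what it forces:

  - -x + 2y + 2z = -11: is a linear equation tying the variables together
  - x = 2 OR y = 3: forces a choice: either x = 2 or y = 3
  - y > 8: bounds one variable relative to a constant

Split on the disjunction (x = 2 OR y = 3):
  • If x = 2: with x = 2, every remaining term of the linear equation is divisible by 2, so the left side is ≡ 0 (mod 2); but the right side -9 ≡ 1 (mod 2). No integers can satisfy it.
  • If y = 3: this contradicts the bound y ≥ 9.
Both branches are infeasible, so the system has no integer solution.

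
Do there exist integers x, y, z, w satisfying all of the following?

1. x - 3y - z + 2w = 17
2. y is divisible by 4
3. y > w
Yes

Take x = 19, y = 0, z = 0, w = -1. Substituting into each constraint:
  (1) 19 - 3(0) + 0 + 2(-1) = 17 ✓
  (2) 0 = 4 × 0, remainder 0 ✓
  (3) 0 > -1 ✓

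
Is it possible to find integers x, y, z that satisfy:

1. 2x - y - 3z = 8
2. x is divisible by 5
Yes

Take x = 0, y = -8, z = 0. Substituting into each constraint:
  (1) 2(0) + 8 - 3(0) = 8 ✓
  (2) 0 = 5 × 0, remainder 0 ✓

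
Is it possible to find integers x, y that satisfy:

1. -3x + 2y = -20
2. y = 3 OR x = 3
No

The full constraint system is jointly infeasible over the integers. Each constraint and what it forces:

  - -3x + 2y = -20: is a linear equation tying the variables together
  - y = 3 OR x = 3: forces a choice: either y = 3 or x = 3

Split on the disjunction (y = 3 OR x = 3):
  • If y = 3: with y = 3, every remaining term of the linear equation is divisible by 3, so the left side is ≡ 0 (mod 3); but the right side -26 ≡ 1 (mod 3). No integers can satisfy it.
  • If x = 3: with x = 3, every remaining term of the linear equation is divisible by 2, so the left side is ≡ 0 (mod 2); but the right side -11 ≡ 1 (mod 2). No integers can satisfy it.
Both branches are infeasible, so the system has no integer solution.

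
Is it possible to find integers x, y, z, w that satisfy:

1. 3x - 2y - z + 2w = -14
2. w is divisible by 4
Yes

Take x = 0, y = 7, z = 0, w = 0. Substituting into each constraint:
  (1) 3(0) - 2(7) + 0 + 2(0) = -14 ✓
  (2) 0 = 4 × 0, remainder 0 ✓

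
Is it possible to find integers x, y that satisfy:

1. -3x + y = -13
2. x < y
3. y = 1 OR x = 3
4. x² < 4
No

A contradictory subset is {-3x + y = -13, x < y, y = 1 OR x = 3}. No integer assignment can satisfy these jointly:

  - -3x + y = -13: is a linear equation tying the variables together
  - x < y: bounds one variable relative to another variable
  - y = 1 OR x = 3: forces a choice: either y = 1 or x = 3

Split on the disjunction (y = 1 OR x = 3):
  • If y = 1: with y = 1, every remaining term of the linear equation is divisible by 3, so the left side is ≡ 0 (mod 3); but the right side -14 ≡ 1 (mod 3). No integers can satisfy it.
  • If x = 3: the equation forces y = -4, giving (x, y) = (3, -4), which violates y > x.
Both branches are infeasible, so the system has no integer solution.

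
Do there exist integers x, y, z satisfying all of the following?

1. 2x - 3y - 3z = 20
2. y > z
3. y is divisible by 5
Yes

Take x = 7, y = 0, z = -2. Substituting into each constraint:
  (1) 2(7) - 3(0) - 3(-2) = 20 ✓
  (2) 0 > -2 ✓
  (3) 0 = 5 × 0, remainder 0 ✓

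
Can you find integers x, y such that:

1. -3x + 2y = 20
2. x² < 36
Yes

Take x = 0, y = 10. Substituting into each constraint:
  (1) -3(0) + 2(10) = 20 ✓
  (2) x² = (0)² = 0, and 0 < 36 ✓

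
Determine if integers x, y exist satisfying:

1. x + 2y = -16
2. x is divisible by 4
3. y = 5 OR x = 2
No

The full constraint system is jointly infeasible over the integers. Each constraint and what it forces:

  - x + 2y = -16: is a linear equation tying the variables together
  - x is divisible by 4: restricts x to multiples of 4
  - y = 5 OR x = 2: forces a choice: either y = 5 or x = 2

Split on the disjunction (y = 5 OR x = 2):
  • If y = 5: with y = 5, writing x = 4x', every remaining term of the linear equation is divisible by 4, so the left side is ≡ 0 (mod 4); but the right side -26 ≡ 2 (mod 4). No integers can satisfy it.
  • If x = 2: this contradicts the divisibility constraint — 2 is not a multiple of 4.
Both branches are infeasible, so the system has no integer solution.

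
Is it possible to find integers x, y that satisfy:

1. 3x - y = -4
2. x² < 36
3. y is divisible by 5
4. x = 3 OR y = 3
No

A contradictory subset is {3x - y = -4, y is divisible by 5, x = 3 OR y = 3}. No integer assignment can satisfy these jointly:

  - 3x - y = -4: is a linear equation tying the variables together
  - y is divisible by 5: restricts y to multiples of 5
  - x = 3 OR y = 3: forces a choice: either x = 3 or y = 3

Split on the disjunction (x = 3 OR y = 3):
  • If x = 3: with x = 3, writing y = 5y', every remaining term of the linear equation is divisible by 5, so the left side is ≡ 0 (mod 5); but the right side -13 ≡ 2 (mod 5). No integers can satisfy it.
  • If y = 3: this contradicts the divisibility constraint — 3 is not a multiple of 5.
Both branches are infeasible, so the system has no integer solution.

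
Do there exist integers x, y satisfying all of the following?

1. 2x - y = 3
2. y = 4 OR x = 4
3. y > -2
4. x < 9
Yes

Take x = 4, y = 5. Substituting into each constraint:
  (1) 2(4) + (-5) = 3 ✓
  (2) x = 4, target 4 ✓ (second branch holds)
  (3) 5 > -2 ✓
  (4) 4 < 9 ✓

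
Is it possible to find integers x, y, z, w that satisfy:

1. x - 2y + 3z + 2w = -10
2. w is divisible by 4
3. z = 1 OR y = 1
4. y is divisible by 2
Yes

Take x = -9, y = 2, z = 1, w = 0. Substituting into each constraint:
  (1) (-9) - 2(2) + 3(1) + 2(0) = -10 ✓
  (2) 0 = 4 × 0, remainder 0 ✓
  (3) z = 1, target 1 ✓ (first branch holds)
  (4) 2 = 2 × 1, remainder 0 ✓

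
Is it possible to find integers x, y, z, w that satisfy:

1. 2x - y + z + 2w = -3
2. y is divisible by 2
Yes

Take x = 0, y = 0, z = 1, w = -2. Substituting into each constraint:
  (1) 2(0) + 0 + 1 + 2(-2) = -3 ✓
  (2) 0 = 2 × 0, remainder 0 ✓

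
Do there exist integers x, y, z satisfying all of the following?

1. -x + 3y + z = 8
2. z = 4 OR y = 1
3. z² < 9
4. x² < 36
Yes

Take x = -5, y = 1, z = 0. Substituting into each constraint:
  (1) 5 + 3(1) + 0 = 8 ✓
  (2) y = 1, target 1 ✓ (second branch holds)
  (3) z² = (0)² = 0, and 0 < 9 ✓
  (4) x² = (-5)² = 25, and 25 < 36 ✓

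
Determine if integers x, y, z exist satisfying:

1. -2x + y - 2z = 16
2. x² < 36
Yes

Take x = 0, y = 0, z = -8. Substituting into each constraint:
  (1) -2(0) + 0 - 2(-8) = 16 ✓
  (2) x² = (0)² = 0, and 0 < 36 ✓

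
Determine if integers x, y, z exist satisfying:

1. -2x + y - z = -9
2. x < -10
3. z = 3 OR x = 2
Yes

Take x = -11, y = -28, z = 3. Substituting into each constraint:
  (1) -2(-11) + (-28) + (-3) = -9 ✓
  (2) -11 < -10 ✓
  (3) z = 3, target 3 ✓ (first branch holds)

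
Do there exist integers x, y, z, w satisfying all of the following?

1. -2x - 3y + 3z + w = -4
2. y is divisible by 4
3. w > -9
Yes

Take x = 2, y = 0, z = 0, w = 0. Substituting into each constraint:
  (1) -2(2) - 3(0) + 3(0) + 0 = -4 ✓
  (2) 0 = 4 × 0, remainder 0 ✓
  (3) 0 > -9 ✓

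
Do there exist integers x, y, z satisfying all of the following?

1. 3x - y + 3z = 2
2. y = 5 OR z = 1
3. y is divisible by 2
Yes

Take x = -1, y = -2, z = 1. Substituting into each constraint:
  (1) 3(-1) + 2 + 3(1) = 2 ✓
  (2) z = 1, target 1 ✓ (second branch holds)
  (3) -2 = 2 × -1, remainder 0 ✓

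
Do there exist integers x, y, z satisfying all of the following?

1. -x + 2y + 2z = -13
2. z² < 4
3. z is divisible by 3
Yes

Take x = 1, y = -6, z = 0. Substituting into each constraint:
  (1) (-1) + 2(-6) + 2(0) = -13 ✓
  (2) z² = (0)² = 0, and 0 < 4 ✓
  (3) 0 = 3 × 0, remainder 0 ✓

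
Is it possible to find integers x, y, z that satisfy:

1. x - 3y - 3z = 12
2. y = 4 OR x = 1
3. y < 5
Yes

Take x = 0, y = 4, z = -8. Substituting into each constraint:
  (1) 0 - 3(4) - 3(-8) = 12 ✓
  (2) y = 4, target 4 ✓ (first branch holds)
  (3) 4 < 5 ✓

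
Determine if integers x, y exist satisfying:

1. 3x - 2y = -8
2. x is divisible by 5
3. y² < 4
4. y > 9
No

A contradictory subset is {y² < 4, y > 9}. No integer assignment can satisfy these jointly:

  - y² < 4: restricts y to |y| ≤ 1
  - y > 9: bounds one variable relative to a constant

Direct contradiction: the bounds on y require y ≥ 10 and y ≤ 1 simultaneously, which is empty.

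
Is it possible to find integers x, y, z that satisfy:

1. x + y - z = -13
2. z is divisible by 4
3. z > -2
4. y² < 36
Yes

Take x = -13, y = 0, z = 0. Substituting into each constraint:
  (1) (-13) + 0 + 0 = -13 ✓
  (2) 0 = 4 × 0, remainder 0 ✓
  (3) 0 > -2 ✓
  (4) y² = (0)² = 0, and 0 < 36 ✓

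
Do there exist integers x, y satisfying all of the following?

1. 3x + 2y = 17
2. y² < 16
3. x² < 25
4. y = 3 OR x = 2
No

A contradictory subset is {3x + 2y = 17, y = 3 OR x = 2}. No integer assignment can satisfy these jointly:

  - 3x + 2y = 17: is a linear equation tying the variables together
  - y = 3 OR x = 2: forces a choice: either y = 3 or x = 2

Split on the disjunction (y = 3 OR x = 2):
  • If y = 3: with y = 3, every remaining term of the linear equation is divisible by 3, so the left side is ≡ 0 (mod 3); but the right side 11 ≡ 2 (mod 3). No integers can satisfy it.
  • If x = 2: with x = 2, every remaining term of the linear equation is divisible by 2, so the left side is ≡ 0 (mod 2); but the right side 11 ≡ 1 (mod 2). No integers can satisfy it.
Both branches are infeasible, so the system has no integer solution.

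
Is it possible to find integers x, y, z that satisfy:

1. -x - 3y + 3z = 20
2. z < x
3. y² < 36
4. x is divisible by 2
Yes

Take x = 4, y = -5, z = 3. Substituting into each constraint:
  (1) (-4) - 3(-5) + 3(3) = 20 ✓
  (2) 3 < 4 ✓
  (3) y² = (-5)² = 25, and 25 < 36 ✓
  (4) 4 = 2 × 2, remainder 0 ✓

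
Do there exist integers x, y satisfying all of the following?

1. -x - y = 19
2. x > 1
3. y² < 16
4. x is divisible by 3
No

A contradictory subset is {-x - y = 19, x > 1, y² < 16}. No integer assignment can satisfy these jointly:

  - -x - y = 19: is a linear equation tying the variables together
  - x > 1: bounds one variable relative to a constant
  - y² < 16: restricts y to |y| ≤ 3

Range argument: with x ∈ [2, ∞], y ∈ [-3, 3], the left side of the equation is at most 1, but the right side is 19 > 1. No integer solution exists.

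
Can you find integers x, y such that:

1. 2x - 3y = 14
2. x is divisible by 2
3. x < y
Yes

Take x = -20, y = -18. Substituting into each constraint:
  (1) 2(-20) - 3(-18) = 14 ✓
  (2) -20 = 2 × -10, remainder 0 ✓
  (3) -20 < -18 ✓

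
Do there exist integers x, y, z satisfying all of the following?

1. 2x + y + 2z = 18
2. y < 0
Yes

Take x = 10, y = -2, z = 0. Substituting into each constraint:
  (1) 2(10) + (-2) + 2(0) = 18 ✓
  (2) -2 < 0 ✓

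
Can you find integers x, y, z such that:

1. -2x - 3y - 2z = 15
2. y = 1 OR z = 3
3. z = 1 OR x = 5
Yes

Take x = -10, y = 1, z = 1. Substituting into each constraint:
  (1) -2(-10) - 3(1) - 2(1) = 15 ✓
  (2) y = 1, target 1 ✓ (first branch holds)
  (3) z = 1, target 1 ✓ (first branch holds)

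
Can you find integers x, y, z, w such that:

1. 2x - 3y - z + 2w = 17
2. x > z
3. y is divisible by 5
Yes

Take x = 0, y = 0, z = -1, w = 8. Substituting into each constraint:
  (1) 2(0) - 3(0) + 1 + 2(8) = 17 ✓
  (2) 0 > -1 ✓
  (3) 0 = 5 × 0, remainder 0 ✓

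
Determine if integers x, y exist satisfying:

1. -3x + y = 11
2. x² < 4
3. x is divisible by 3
Yes

Take x = 0, y = 11. Substituting into each constraint:
  (1) -3(0) + 11 = 11 ✓
  (2) x² = (0)² = 0, and 0 < 4 ✓
  (3) 0 = 3 × 0, remainder 0 ✓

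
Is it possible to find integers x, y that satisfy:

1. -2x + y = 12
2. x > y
Yes

Take x = -13, y = -14. Substituting into each constraint:
  (1) -2(-13) + (-14) = 12 ✓
  (2) -13 > -14 ✓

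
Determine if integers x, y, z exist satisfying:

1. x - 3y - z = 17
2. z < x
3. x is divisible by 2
Yes

Take x = 0, y = -5, z = -2. Substituting into each constraint:
  (1) 0 - 3(-5) + 2 = 17 ✓
  (2) -2 < 0 ✓
  (3) 0 = 2 × 0, remainder 0 ✓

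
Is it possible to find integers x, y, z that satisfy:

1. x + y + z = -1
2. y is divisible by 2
Yes

Take x = 0, y = 0, z = -1. Substituting into each constraint:
  (1) 0 + 0 + (-1) = -1 ✓
  (2) 0 = 2 × 0, remainder 0 ✓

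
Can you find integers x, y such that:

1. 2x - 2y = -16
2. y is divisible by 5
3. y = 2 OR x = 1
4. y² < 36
No

A contradictory subset is {2x - 2y = -16, y is divisible by 5, y = 2 OR x = 1}. No integer assignment can satisfy these jointly:

  - 2x - 2y = -16: is a linear equation tying the variables together
  - y is divisible by 5: restricts y to multiples of 5
  - y = 2 OR x = 1: forces a choice: either y = 2 or x = 1

Split on the disjunction (y = 2 OR x = 1):
  • If y = 2: this contradicts the divisibility constraint — 2 is not a multiple of 5.
  • If x = 1: with x = 1, writing y = 5y', every remaining term of the linear equation is divisible by 10, so the left side is ≡ 0 (mod 10); but the right side -18 ≡ 2 (mod 10). No integers can satisfy it.
Both branches are infeasible, so the system has no integer solution.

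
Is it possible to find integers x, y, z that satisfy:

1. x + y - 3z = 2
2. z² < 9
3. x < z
Yes

Take x = 0, y = 5, z = 1. Substituting into each constraint:
  (1) 0 + 5 - 3(1) = 2 ✓
  (2) z² = (1)² = 1, and 1 < 9 ✓
  (3) 0 < 1 ✓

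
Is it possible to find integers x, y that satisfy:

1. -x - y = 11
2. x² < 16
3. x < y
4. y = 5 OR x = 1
No

The full constraint system is jointly infeasible over the integers. Each constraint and what it forces:

  - -x - y = 11: is a linear equation tying the variables together
  - x² < 16: restricts x to |x| ≤ 3
  - x < y: bounds one variable relative to another variable
  - y = 5 OR x = 1: forces a choice: either y = 5 or x = 1

Split on the disjunction (y = 5 OR x = 1):
  • If y = 5: the equation forces x = -16, but x² < 16 requires |x| ≤ 3.
  • If x = 1: the equation forces y = -12, giving (x, y) = (1, -12), which violates y > x.
Both branches are infeasible, so the system has no integer solution.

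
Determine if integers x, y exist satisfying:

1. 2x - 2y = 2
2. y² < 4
Yes

Take x = 1, y = 0. Substituting into each constraint:
  (1) 2(1) - 2(0) = 2 ✓
  (2) y² = (0)² = 0, and 0 < 4 ✓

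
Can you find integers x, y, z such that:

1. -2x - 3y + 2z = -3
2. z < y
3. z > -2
Yes

Take x = 0, y = 1, z = 0. Substituting into each constraint:
  (1) -2(0) - 3(1) + 2(0) = -3 ✓
  (2) 0 < 1 ✓
  (3) 0 > -2 ✓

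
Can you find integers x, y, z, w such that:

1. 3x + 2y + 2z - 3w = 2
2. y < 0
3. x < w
Yes

Take x = -2, y = -1, z = 5, w = 0. Substituting into each constraint:
  (1) 3(-2) + 2(-1) + 2(5) - 3(0) = 2 ✓
  (2) -1 < 0 ✓
  (3) -2 < 0 ✓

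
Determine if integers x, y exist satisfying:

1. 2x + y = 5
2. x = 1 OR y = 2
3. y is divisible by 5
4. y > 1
No

The full constraint system is jointly infeasible over the integers. Each constraint and what it forces:

  - 2x + y = 5: is a linear equation tying the variables together
  - x = 1 OR y = 2: forces a choice: either x = 1 or y = 2
  - y is divisible by 5: restricts y to multiples of 5
  - y > 1: bounds one variable relative to a constant

Split on the disjunction (x = 1 OR y = 2):
  • If x = 1: with x = 1, writing y = 5y', every remaining term of the linear equation is divisible by 5, so the left side is ≡ 0 (mod 5); but the right side 3 ≡ 3 (mod 5). No integers can satisfy it.
  • If y = 2: this contradicts the divisibility constraint — 2 is not a multiple of 5.
Both branches are infeasible, so the system has no integer solution.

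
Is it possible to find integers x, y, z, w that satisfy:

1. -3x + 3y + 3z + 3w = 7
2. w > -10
No

Even the single constraint (-3x + 3y + 3z + 3w = 7) is infeasible over the integers.

  - -3x + 3y + 3z + 3w = 7: every term on the left is divisible by 3, so the LHS ≡ 0 (mod 3), but the RHS 7 is not — no integer solution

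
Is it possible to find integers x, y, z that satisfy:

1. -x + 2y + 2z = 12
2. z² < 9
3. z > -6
Yes

Take x = -12, y = 0, z = 0. Substituting into each constraint:
  (1) 12 + 2(0) + 2(0) = 12 ✓
  (2) z² = (0)² = 0, and 0 < 9 ✓
  (3) 0 > -6 ✓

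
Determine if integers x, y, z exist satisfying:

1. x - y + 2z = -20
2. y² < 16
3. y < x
Yes

Take x = 2, y = 0, z = -11. Substituting into each constraint:
  (1) 2 + 0 + 2(-11) = -20 ✓
  (2) y² = (0)² = 0, and 0 < 16 ✓
  (3) 0 < 2 ✓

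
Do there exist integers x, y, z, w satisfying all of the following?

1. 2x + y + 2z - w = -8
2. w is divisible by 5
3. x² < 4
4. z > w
Yes

Take x = 0, y = -10, z = 1, w = 0. Substituting into each constraint:
  (1) 2(0) + (-10) + 2(1) + 0 = -8 ✓
  (2) 0 = 5 × 0, remainder 0 ✓
  (3) x² = (0)² = 0, and 0 < 4 ✓
  (4) 1 > 0 ✓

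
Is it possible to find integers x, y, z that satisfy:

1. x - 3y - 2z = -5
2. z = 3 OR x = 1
Yes

Take x = 1, y = 0, z = 3. Substituting into each constraint:
  (1) 1 - 3(0) - 2(3) = -5 ✓
  (2) z = 3, target 3 ✓ (first branch holds)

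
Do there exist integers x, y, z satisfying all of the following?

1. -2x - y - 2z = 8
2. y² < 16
Yes

Take x = 0, y = 0, z = -4. Substituting into each constraint:
  (1) -2(0) + 0 - 2(-4) = 8 ✓
  (2) y² = (0)² = 0, and 0 < 16 ✓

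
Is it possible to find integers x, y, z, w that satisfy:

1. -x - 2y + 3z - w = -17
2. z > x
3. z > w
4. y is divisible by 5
Yes

Take x = 0, y = 10, z = 1, w = 0. Substituting into each constraint:
  (1) 0 - 2(10) + 3(1) + 0 = -17 ✓
  (2) 1 > 0 ✓
  (3) 1 > 0 ✓
  (4) 10 = 5 × 2, remainder 0 ✓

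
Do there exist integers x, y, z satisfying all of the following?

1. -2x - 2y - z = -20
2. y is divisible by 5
Yes

Take x = 0, y = 0, z = 20. Substituting into each constraint:
  (1) -2(0) - 2(0) + (-20) = -20 ✓
  (2) 0 = 5 × 0, remainder 0 ✓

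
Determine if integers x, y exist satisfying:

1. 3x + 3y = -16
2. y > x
No

Even the single constraint (3x + 3y = -16) is infeasible over the integers.

  - 3x + 3y = -16: every term on the left is divisible by 3, so the LHS ≡ 0 (mod 3), but the RHS -16 is not — no integer solution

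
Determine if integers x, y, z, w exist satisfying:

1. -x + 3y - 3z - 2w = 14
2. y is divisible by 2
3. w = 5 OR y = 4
Yes

Take x = -24, y = 0, z = 0, w = 5. Substituting into each constraint:
  (1) 24 + 3(0) - 3(0) - 2(5) = 14 ✓
  (2) 0 = 2 × 0, remainder 0 ✓
  (3) w = 5, target 5 ✓ (first branch holds)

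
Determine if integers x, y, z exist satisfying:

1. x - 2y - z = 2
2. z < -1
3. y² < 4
Yes

Take x = 0, y = 0, z = -2. Substituting into each constraint:
  (1) 0 - 2(0) + 2 = 2 ✓
  (2) -2 < -1 ✓
  (3) y² = (0)² = 0, and 0 < 4 ✓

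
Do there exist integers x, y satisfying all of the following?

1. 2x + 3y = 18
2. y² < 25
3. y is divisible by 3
Yes

Take x = 9, y = 0. Substituting into each constraint:
  (1) 2(9) + 3(0) = 18 ✓
  (2) y² = (0)² = 0, and 0 < 25 ✓
  (3) 0 = 3 × 0, remainder 0 ✓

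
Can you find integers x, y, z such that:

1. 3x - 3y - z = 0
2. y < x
Yes

Take x = 0, y = -1, z = 3. Substituting into each constraint:
  (1) 3(0) - 3(-1) + (-3) = 0 ✓
  (2) -1 < 0 ✓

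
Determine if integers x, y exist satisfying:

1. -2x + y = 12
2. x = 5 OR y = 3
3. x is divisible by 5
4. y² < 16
No

A contradictory subset is {-2x + y = 12, x = 5 OR y = 3, y² < 16}. No integer assignment can satisfy these jointly:

  - -2x + y = 12: is a linear equation tying the variables together
  - x = 5 OR y = 3: forces a choice: either x = 5 or y = 3
  - y² < 16: restricts y to |y| ≤ 3

Split on the disjunction (x = 5 OR y = 3):
  • If x = 5: the equation forces y = 22, but y² < 16 requires |y| ≤ 3.
  • If y = 3: with y = 3, every remaining term of the linear equation is divisible by 2, so the left side is ≡ 0 (mod 2); but the right side 9 ≡ 1 (mod 2). No integers can satisfy it.
Both branches are infeasible, so the system has no integer solution.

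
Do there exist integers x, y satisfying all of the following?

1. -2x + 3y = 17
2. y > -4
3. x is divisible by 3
No

A contradictory subset is {-2x + 3y = 17, x is divisible by 3}. No integer assignment can satisfy these jointly:

  - -2x + 3y = 17: is a linear equation tying the variables together
  - x is divisible by 3: restricts x to multiples of 3

Modular obstruction: writing x = 3x', every remaining term of the linear equation is divisible by 3, so the left side is ≡ 0 (mod 3); but the right side 17 ≡ 2 (mod 3). No integers can satisfy it.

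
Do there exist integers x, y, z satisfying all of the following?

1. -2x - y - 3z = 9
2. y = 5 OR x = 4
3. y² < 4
Yes

Take x = 4, y = 1, z = -6. Substituting into each constraint:
  (1) -2(4) + (-1) - 3(-6) = 9 ✓
  (2) x = 4, target 4 ✓ (second branch holds)
  (3) y² = (1)² = 1, and 1 < 4 ✓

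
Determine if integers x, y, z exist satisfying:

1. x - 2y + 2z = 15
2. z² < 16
Yes

Take x = 1, y = -7, z = 0. Substituting into each constraint:
  (1) 1 - 2(-7) + 2(0) = 15 ✓
  (2) z² = (0)² = 0, and 0 < 16 ✓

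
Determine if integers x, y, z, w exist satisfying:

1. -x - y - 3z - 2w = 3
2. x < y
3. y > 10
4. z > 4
Yes

Take x = 0, y = 12, z = 5, w = -15. Substituting into each constraint:
  (1) 0 + (-12) - 3(5) - 2(-15) = 3 ✓
  (2) 0 < 12 ✓
  (3) 12 > 10 ✓
  (4) 5 > 4 ✓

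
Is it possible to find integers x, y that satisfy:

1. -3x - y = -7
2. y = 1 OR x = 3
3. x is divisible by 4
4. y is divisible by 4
No

The full constraint system is jointly infeasible over the integers. Each constraint and what it forces:

  - -3x - y = -7: is a linear equation tying the variables together
  - y = 1 OR x = 3: forces a choice: either y = 1 or x = 3
  - x is divisible by 4: restricts x to multiples of 4
  - y is divisible by 4: restricts y to multiples of 4

Modular obstruction: writing x = 4x' and writing y = 4y', every remaining term of the linear equation is divisible by 4, so the left side is ≡ 0 (mod 4); but the right side -7 ≡ 1 (mod 4). No integers can satisfy it.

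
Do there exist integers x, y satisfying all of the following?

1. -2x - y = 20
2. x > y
Yes

Take x = 0, y = -20. Substituting into each constraint:
  (1) -2(0) + 20 = 20 ✓
  (2) 0 > -20 ✓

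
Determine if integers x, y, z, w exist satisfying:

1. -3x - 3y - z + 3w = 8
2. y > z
Yes

Take x = -5, y = 2, z = 1, w = 0. Substituting into each constraint:
  (1) -3(-5) - 3(2) + (-1) + 3(0) = 8 ✓
  (2) 2 > 1 ✓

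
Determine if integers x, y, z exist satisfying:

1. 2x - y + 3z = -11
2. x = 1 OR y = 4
Yes

Take x = 1, y = 1, z = -4. Substituting into each constraint:
  (1) 2(1) + (-1) + 3(-4) = -11 ✓
  (2) x = 1, target 1 ✓ (first branch holds)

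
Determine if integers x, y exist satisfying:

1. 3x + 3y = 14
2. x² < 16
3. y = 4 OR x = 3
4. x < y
No

Even the single constraint (3x + 3y = 14) is infeasible over the integers.

  - 3x + 3y = 14: every term on the left is divisible by 3, so the LHS ≡ 0 (mod 3), but the RHS 14 is not — no integer solution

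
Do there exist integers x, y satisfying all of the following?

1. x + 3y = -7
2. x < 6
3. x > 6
No

A contradictory subset is {x < 6, x > 6}. No integer assignment can satisfy these jointly:

  - x < 6: bounds one variable relative to a constant
  - x > 6: bounds one variable relative to a constant

Direct contradiction: the bounds on x require x ≥ 7 and x ≤ 5 simultaneously, which is empty.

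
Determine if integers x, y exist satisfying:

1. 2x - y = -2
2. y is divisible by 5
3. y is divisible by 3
Yes

Take x = -1, y = 0. Substituting into each constraint:
  (1) 2(-1) + 0 = -2 ✓
  (2) 0 = 5 × 0, remainder 0 ✓
  (3) 0 = 3 × 0, remainder 0 ✓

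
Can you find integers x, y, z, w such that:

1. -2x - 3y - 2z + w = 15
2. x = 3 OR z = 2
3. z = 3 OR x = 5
Yes

Take x = 5, y = -9, z = 2, w = 2. Substituting into each constraint:
  (1) -2(5) - 3(-9) - 2(2) + 2 = 15 ✓
  (2) z = 2, target 2 ✓ (second branch holds)
  (3) x = 5, target 5 ✓ (second branch holds)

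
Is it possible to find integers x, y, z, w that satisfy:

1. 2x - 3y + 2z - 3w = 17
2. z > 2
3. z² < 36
Yes

Take x = 7, y = 0, z = 3, w = 1. Substituting into each constraint:
  (1) 2(7) - 3(0) + 2(3) - 3(1) = 17 ✓
  (2) 3 > 2 ✓
  (3) z² = (3)² = 9, and 9 < 36 ✓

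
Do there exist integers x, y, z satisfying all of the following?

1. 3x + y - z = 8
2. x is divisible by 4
Yes

Take x = 0, y = 8, z = 0. Substituting into each constraint:
  (1) 3(0) + 8 + 0 = 8 ✓
  (2) 0 = 4 × 0, remainder 0 ✓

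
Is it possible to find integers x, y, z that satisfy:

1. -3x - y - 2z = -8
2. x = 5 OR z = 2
Yes

Take x = 5, y = -7, z = 0. Substituting into each constraint:
  (1) -3(5) + 7 - 2(0) = -8 ✓
  (2) x = 5, target 5 ✓ (first branch holds)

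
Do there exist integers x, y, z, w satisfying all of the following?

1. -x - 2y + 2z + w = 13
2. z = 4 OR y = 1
Yes

Take x = 0, y = 1, z = 0, w = 15. Substituting into each constraint:
  (1) 0 - 2(1) + 2(0) + 15 = 13 ✓
  (2) y = 1, target 1 ✓ (second branch holds)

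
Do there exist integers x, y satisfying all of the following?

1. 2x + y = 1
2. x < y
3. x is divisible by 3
Yes

Take x = 0, y = 1. Substituting into each constraint:
  (1) 2(0) + 1 = 1 ✓
  (2) 0 < 1 ✓
  (3) 0 = 3 × 0, remainder 0 ✓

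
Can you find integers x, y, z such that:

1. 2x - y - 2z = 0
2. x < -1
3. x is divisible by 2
Yes

Take x = -2, y = 0, z = -2. Substituting into each constraint:
  (1) 2(-2) + 0 - 2(-2) = 0 ✓
  (2) -2 < -1 ✓
  (3) -2 = 2 × -1, remainder 0 ✓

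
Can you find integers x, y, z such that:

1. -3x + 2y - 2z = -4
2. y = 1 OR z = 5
Yes

Take x = 2, y = 1, z = 0. Substituting into each constraint:
  (1) -3(2) + 2(1) - 2(0) = -4 ✓
  (2) y = 1, target 1 ✓ (first branch holds)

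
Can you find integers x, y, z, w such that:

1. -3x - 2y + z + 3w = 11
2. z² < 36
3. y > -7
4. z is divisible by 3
Yes

Take x = 0, y = 2, z = 0, w = 5. Substituting into each constraint:
  (1) -3(0) - 2(2) + 0 + 3(5) = 11 ✓
  (2) z² = (0)² = 0, and 0 < 36 ✓
  (3) 2 > -7 ✓
  (4) 0 = 3 × 0, remainder 0 ✓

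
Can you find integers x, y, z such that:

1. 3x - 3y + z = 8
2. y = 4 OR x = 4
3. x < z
Yes

Take x = 4, y = 3, z = 5. Substituting into each constraint:
  (1) 3(4) - 3(3) + 5 = 8 ✓
  (2) x = 4, target 4 ✓ (second branch holds)
  (3) 4 < 5 ✓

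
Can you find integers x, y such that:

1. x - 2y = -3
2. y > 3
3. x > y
Yes

Take x = 5, y = 4. Substituting into each constraint:
  (1) 5 - 2(4) = -3 ✓
  (2) 4 > 3 ✓
  (3) 5 > 4 ✓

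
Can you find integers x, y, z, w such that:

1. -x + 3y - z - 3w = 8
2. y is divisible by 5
Yes

Take x = 0, y = 0, z = -8, w = 0. Substituting into each constraint:
  (1) 0 + 3(0) + 8 - 3(0) = 8 ✓
  (2) 0 = 5 × 0, remainder 0 ✓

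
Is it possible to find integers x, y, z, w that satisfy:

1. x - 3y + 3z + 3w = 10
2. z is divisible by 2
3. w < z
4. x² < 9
Yes

Take x = 1, y = -4, z = 0, w = -1. Substituting into each constraint:
  (1) 1 - 3(-4) + 3(0) + 3(-1) = 10 ✓
  (2) 0 = 2 × 0, remainder 0 ✓
  (3) -1 < 0 ✓
  (4) x² = (1)² = 1, and 1 < 9 ✓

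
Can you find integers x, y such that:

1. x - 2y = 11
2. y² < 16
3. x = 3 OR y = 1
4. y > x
No

A contradictory subset is {x - 2y = 11, x = 3 OR y = 1, y > x}. No integer assignment can satisfy these jointly:

  - x - 2y = 11: is a linear equation tying the variables together
  - x = 3 OR y = 1: forces a choice: either x = 3 or y = 1
  - y > x: bounds one variable relative to another variable

Split on the disjunction (x = 3 OR y = 1):
  • If x = 3: the equation forces y = -4, giving (x, y) = (3, -4), which violates y > x.
  • If y = 1: the equation forces x = 13, giving (y, x) = (1, 13), which violates y > x.
Both branches are infeasible, so the system has no integer solution.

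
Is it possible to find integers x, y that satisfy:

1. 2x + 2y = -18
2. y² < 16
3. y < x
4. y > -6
No

A contradictory subset is {2x + 2y = -18, y² < 16, y < x}. No integer assignment can satisfy these jointly:

  - 2x + 2y = -18: is a linear equation tying the variables together
  - y² < 16: restricts y to |y| ≤ 3
  - y < x: bounds one variable relative to another variable

Propagating the comparison: x > y and y ≥ -3 give x ≥ -2. Range argument: with x ∈ [-2, ∞], y ∈ [-3, 3], the left side of the equation is at least -10, but the right side is -18 < -10. No integer solution exists.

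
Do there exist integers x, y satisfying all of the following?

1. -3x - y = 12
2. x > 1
Yes

Take x = 2, y = -18. Substituting into each constraint:
  (1) -3(2) + 18 = 12 ✓
  (2) 2 > 1 ✓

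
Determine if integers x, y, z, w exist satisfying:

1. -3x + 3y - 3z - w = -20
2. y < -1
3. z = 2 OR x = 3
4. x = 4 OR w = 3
Yes

Take x = 4, y = -2, z = 2, w = -4. Substituting into each constraint:
  (1) -3(4) + 3(-2) - 3(2) + 4 = -20 ✓
  (2) -2 < -1 ✓
  (3) z = 2, target 2 ✓ (first branch holds)
  (4) x = 4, target 4 ✓ (first branch holds)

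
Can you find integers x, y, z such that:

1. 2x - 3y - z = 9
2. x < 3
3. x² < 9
Yes

Take x = 0, y = 0, z = -9. Substituting into each constraint:
  (1) 2(0) - 3(0) + 9 = 9 ✓
  (2) 0 < 3 ✓
  (3) x² = (0)² = 0, and 0 < 9 ✓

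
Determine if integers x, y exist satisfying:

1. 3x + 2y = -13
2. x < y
Yes

Take x = -3, y = -2. Substituting into each constraint:
  (1) 3(-3) + 2(-2) = -13 ✓
  (2) -3 < -2 ✓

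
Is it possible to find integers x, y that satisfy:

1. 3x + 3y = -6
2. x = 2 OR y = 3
Yes

Take x = 2, y = -4. Substituting into each constraint:
  (1) 3(2) + 3(-4) = -6 ✓
  (2) x = 2, target 2 ✓ (first branch holds)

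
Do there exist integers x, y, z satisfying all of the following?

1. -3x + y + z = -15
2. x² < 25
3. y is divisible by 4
Yes

Take x = 0, y = 0, z = -15. Substituting into each constraint:
  (1) -3(0) + 0 + (-15) = -15 ✓
  (2) x² = (0)² = 0, and 0 < 25 ✓
  (3) 0 = 4 × 0, remainder 0 ✓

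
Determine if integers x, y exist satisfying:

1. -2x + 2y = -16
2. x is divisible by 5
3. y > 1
Yes

Take x = 10, y = 2. Substituting into each constraint:
  (1) -2(10) + 2(2) = -16 ✓
  (2) 10 = 5 × 2, remainder 0 ✓
  (3) 2 > 1 ✓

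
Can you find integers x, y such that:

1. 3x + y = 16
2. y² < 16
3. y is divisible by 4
No

The full constraint system is jointly infeasible over the integers. Each constraint and what it forces:

  - 3x + y = 16: is a linear equation tying the variables together
  - y² < 16: restricts y to |y| ≤ 3
  - y is divisible by 4: restricts y to multiples of 4

The bounds confine y to {0} with 4 | y. For each value, substitute into the equation:
  • y = 0: the equation gives 3x = 16, so x would not be an integer.
Every case fails, so no integer solution exists.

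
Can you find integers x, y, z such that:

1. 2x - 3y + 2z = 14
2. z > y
Yes

Take x = 6, y = 0, z = 1. Substituting into each constraint:
  (1) 2(6) - 3(0) + 2(1) = 14 ✓
  (2) 1 > 0 ✓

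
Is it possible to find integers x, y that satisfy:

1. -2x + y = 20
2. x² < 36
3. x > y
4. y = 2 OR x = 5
No

A contradictory subset is {-2x + y = 20, x > y, y = 2 OR x = 5}. No integer assignment can satisfy these jointly:

  - -2x + y = 20: is a linear equation tying the variables together
  - x > y: bounds one variable relative to another variable
  - y = 2 OR x = 5: forces a choice: either y = 2 or x = 5

Split on the disjunction (y = 2 OR x = 5):
  • If y = 2: the equation forces x = -9, giving (y, x) = (2, -9), which violates x > y.
  • If x = 5: the equation forces y = 30, giving (x, y) = (5, 30), which violates x > y.
Both branches are infeasible, so the system has no integer solution.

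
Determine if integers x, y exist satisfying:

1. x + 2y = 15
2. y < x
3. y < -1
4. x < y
No

A contradictory subset is {y < x, x < y}. No integer assignment can satisfy these jointly:

  - y < x: bounds one variable relative to another variable
  - x < y: bounds one variable relative to another variable

Direct contradiction: x > y and y > x cannot both hold.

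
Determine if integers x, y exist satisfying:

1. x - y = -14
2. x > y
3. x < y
No

A contradictory subset is {x > y, x < y}. No integer assignment can satisfy these jointly:

  - x > y: bounds one variable relative to another variable
  - x < y: bounds one variable relative to another variable

Direct contradiction: x > y and y > x cannot both hold.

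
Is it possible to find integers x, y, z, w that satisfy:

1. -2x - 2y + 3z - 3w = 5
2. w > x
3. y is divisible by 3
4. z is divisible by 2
Yes

Take x = -4, y = 0, z = -4, w = -3. Substituting into each constraint:
  (1) -2(-4) - 2(0) + 3(-4) - 3(-3) = 5 ✓
  (2) -3 > -4 ✓
  (3) 0 = 3 × 0, remainder 0 ✓
  (4) -4 = 2 × -2, remainder 0 ✓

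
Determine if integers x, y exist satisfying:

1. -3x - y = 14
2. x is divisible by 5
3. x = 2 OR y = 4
No

The full constraint system is jointly infeasible over the integers. Each constraint and what it forces:

  - -3x - y = 14: is a linear equation tying the variables together
  - x is divisible by 5: restricts x to multiples of 5
  - x = 2 OR y = 4: forces a choice: either x = 2 or y = 4

Split on the disjunction (x = 2 OR y = 4):
  • If x = 2: this contradicts the divisibility constraint — 2 is not a multiple of 5.
  • If y = 4: with y = 4, writing x = 5x', every remaining term of the linear equation is divisible by 15, so the left side is ≡ 0 (mod 15); but the right side 18 ≡ 3 (mod 15). No integers can satisfy it.
Both branches are infeasible, so the system has no integer solution.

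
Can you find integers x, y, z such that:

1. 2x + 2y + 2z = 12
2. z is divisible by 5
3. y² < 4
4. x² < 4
Yes

Take x = 0, y = 1, z = 5. Substituting into each constraint:
  (1) 2(0) + 2(1) + 2(5) = 12 ✓
  (2) 5 = 5 × 1, remainder 0 ✓
  (3) y² = (1)² = 1, and 1 < 4 ✓
  (4) x² = (0)² = 0, and 0 < 4 ✓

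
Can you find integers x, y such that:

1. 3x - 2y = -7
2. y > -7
Yes

Take x = 1, y = 5. Substituting into each constraint:
  (1) 3(1) - 2(5) = -7 ✓
  (2) 5 > -7 ✓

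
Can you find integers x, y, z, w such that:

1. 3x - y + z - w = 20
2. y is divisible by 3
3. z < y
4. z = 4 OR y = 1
Yes

Take x = 0, y = 6, z = 4, w = -22. Substituting into each constraint:
  (1) 3(0) + (-6) + 4 + 22 = 20 ✓
  (2) 6 = 3 × 2, remainder 0 ✓
  (3) 4 < 6 ✓
  (4) z = 4, target 4 ✓ (first branch holds)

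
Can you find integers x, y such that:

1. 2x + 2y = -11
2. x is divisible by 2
No

Even the single constraint (2x + 2y = -11) is infeasible over the integers.

  - 2x + 2y = -11: every term on the left is divisible by 2, so the LHS ≡ 0 (mod 2), but the RHS -11 is not — no integer solution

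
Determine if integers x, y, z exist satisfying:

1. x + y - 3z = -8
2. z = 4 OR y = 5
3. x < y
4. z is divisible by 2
Yes

Take x = -1, y = 5, z = 4. Substituting into each constraint:
  (1) (-1) + 5 - 3(4) = -8 ✓
  (2) z = 4, target 4 ✓ (first branch holds)
  (3) -1 < 5 ✓
  (4) 4 = 2 × 2, remainder 0 ✓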